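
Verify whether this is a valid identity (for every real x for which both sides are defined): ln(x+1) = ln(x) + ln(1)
No, this is NOT an identity.

Claim: ln(x+1) = ln(x) + ln(1).
Test a specific point where both sides are defined: x = 4.
LHS = ln(x+1) ≈ 1.6094
RHS = ln(x) + ln(1) ≈ 1.3863
Since 1.6094 ≠ 1.3863, the equation fails at this point, so it cannot hold for every real x for which both sides are defined.
ln(1) = 0, so the right side is just ln(x), which differs from ln(x+1).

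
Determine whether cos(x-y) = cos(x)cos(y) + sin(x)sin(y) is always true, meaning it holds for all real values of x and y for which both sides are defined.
Yes, this is an identity.

Claim: cos(x-y) = cos(x)cos(y) + sin(x)sin(y).
Reasoning: Replace y by -y in cos(x+y) = cos(x)cos(y) - sin(x)sin(y) and use cos(-y) = cos(y), sin(-y) = -sin(y): cos(x-y) = cos(x)cos(y) + sin(x)sin(y).
So the two sides agree for all real values of x and y for which both sides are defined.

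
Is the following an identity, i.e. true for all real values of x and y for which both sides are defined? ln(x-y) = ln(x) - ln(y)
No, this is NOT an identity.

Claim: ln(x-y) = ln(x) - ln(y).
Test a specific point where both sides are defined: x = 2, y = 1/2.
LHS = ln(x-y) ≈ 0.4055
RHS = ln(x) - ln(y) ≈ 1.3863
Since 0.4055 ≠ 1.3863, the equation fails at this point, so it cannot hold for all real values of x and y for which both sides are defined.
ln(x) - ln(y) = ln(x/y), not ln(x-y).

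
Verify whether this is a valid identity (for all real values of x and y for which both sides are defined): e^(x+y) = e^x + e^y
Claim: e^(x+y) = e^x + e^y.
Test a specific point where both sides are defined: x = 1, y = -3.
LHS = e^(x+y) ≈ 0.1353
RHS = e^x + e^y ≈ 2.7681
Since 0.1353 ≠ 2.7681, the equation fails at this point, so it cannot hold for all real values of x and y for which both sides are defined.
The correct rule is e^(x+y) = e^x · e^y (a product, not a sum).

Conclusion: No, this is NOT an identity.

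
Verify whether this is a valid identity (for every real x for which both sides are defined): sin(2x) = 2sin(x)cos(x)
Claim: sin(2x) = 2sin(x)cos(x).
Reasoning: Put y = x in the addition formula sin(x+y) = sin(x)cos(y) + cos(x)sin(y): sin(2x) = sin(x)cos(x) + cos(x)sin(x) = 2sin(x)cos(x).
So the two sides agree for every real x for which both sides are defined.

Conclusion: Yes, this is an identity.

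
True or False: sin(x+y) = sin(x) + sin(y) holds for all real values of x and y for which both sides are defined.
Claim: sin(x+y) = sin(x) + sin(y).
Test a specific point where both sides are defined: x = π, y = -π/2.
LHS = sin(x+y) ≈ 1.0000
RHS = sin(x) + sin(y) ≈ -1.0000
Since 1.0000 ≠ -1.0000, the equation fails at this point, so it cannot hold for all real values of x and y for which both sides are defined.
The correct expansion is sin(x+y) = sin(x)cos(y) + cos(x)sin(y); sine is not additive.

Conclusion: False.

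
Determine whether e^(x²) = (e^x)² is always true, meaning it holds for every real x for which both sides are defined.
Claim: e^(x²) = (e^x)².
Test a specific point where both sides are defined: x = 3.
LHS = e^(x²) ≈ 8103.0839
RHS = (e^x)² ≈ 403.4288
Since 8103.0839 ≠ 403.4288, the equation fails at this point, so it cannot hold for every real x for which both sides are defined.
(e^x)² = e^(2x), and 2x ≠ x² in general.

Conclusion: No, this is NOT an identity.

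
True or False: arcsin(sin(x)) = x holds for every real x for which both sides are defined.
Claim: arcsin(sin(x)) = x.
Test a specific point where both sides are defined: x = π.
LHS = arcsin(sin(x)) ≈ 0.0000
RHS = x ≈ 3.1416
Since 0.0000 ≠ 3.1416, the equation fails at this point, so it cannot hold for every real x for which both sides are defined.
arcsin only returns values in [-π/2, π/2], so arcsin(sin(x)) = x holds only for x in that interval, not for all real x.

Conclusion: False.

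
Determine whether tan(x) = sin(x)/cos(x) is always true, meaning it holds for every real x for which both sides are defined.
Yes, this is an identity.

Claim: tan(x) = sin(x)/cos(x).
Reasoning: For an angle x whose terminal point on the unit circle is (cos x, sin x), tan(x) is defined as the ratio (second coordinate)/(first coordinate) = sin(x)/cos(x), wherever cos(x) ≠ 0.
So the two sides agree for every real x for which both sides are defined.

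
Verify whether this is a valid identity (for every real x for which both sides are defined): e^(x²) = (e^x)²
Claim: e^(x²) = (e^x)².
Test a specific point where both sides are defined: x = 1/2.
LHS = e^(x²) ≈ 1.2840
RHS = (e^x)² ≈ 2.7183
Since 1.2840 ≠ 2.7183, the equation fails at this point, so it cannot hold for every real x for which both sides are defined.
(e^x)² = e^(2x), and 2x ≠ x² in general.

Conclusion: No, this is NOT an identity.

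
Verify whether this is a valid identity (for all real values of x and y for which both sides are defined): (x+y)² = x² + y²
No, this is NOT an identity.

Claim: (x+y)² = x² + y².
Test a specific point where both sides are defined: x = 4, y = 2.
LHS = (x+y)² ≈ 36.0000
RHS = x² + y² ≈ 20.0000
Since 36.0000 ≠ 20.0000, the equation fails at this point, so it cannot hold for all real values of x and y for which both sides are defined.
The correct expansion is (x+y)² = x² + 2xy + y²; the cross term 2xy is missing.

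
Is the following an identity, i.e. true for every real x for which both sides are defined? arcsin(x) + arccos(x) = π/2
Claim: arcsin(x) + arccos(x) = π/2.
Reasoning: Both sides are defined for -1 ≤ x ≤ 1. Let θ = arcsin(x), so sin θ = x and θ ∈ [-π/2, π/2]. Then cos(π/2 - θ) = sin θ = x and π/2 - θ ∈ [0, π], which is exactly the range of arccos, so arccos(x) = π/2 - θ. Adding: arcsin(x) + arccos(x) = θ + (π/2 - θ) = π/2.
So the two sides agree for every real x for which both sides are defined.

Conclusion: Yes, this is an identity.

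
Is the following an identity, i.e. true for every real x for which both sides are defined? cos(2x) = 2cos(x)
No, this is NOT an identity.

Claim: cos(2x) = 2cos(x).
Test a specific point where both sides are defined: x = -π/4.
LHS = cos(2x) ≈ 0.0000
RHS = 2cos(x) ≈ 1.4142
Since 0.0000 ≠ 1.4142, the equation fails at this point, so it cannot hold for every real x for which both sides are defined.
The correct double-angle formula is cos(2x) = cos²x - sin²x.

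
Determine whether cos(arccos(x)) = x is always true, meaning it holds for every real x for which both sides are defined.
Yes, this is an identity.

Claim: cos(arccos(x)) = x.
Reasoning: For -1 ≤ x ≤ 1 (where arccos is defined), arccos(x) is by definition an angle whose cosine equals x. Taking the cosine of that angle returns x. (Note the other order, arccos(cos x) = x, is NOT an identity.)
So the two sides agree for every real x for which both sides are defined.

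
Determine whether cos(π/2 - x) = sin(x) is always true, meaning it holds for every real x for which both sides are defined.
Yes, this is an identity.

Claim: cos(π/2 - x) = sin(x).
Reasoning: Use cos(u - v) = cos(u)cos(v) + sin(u)sin(v) with u = π/2, v = x: cos(π/2)cos(x) + sin(π/2)sin(x) = 0·cos(x) + 1·sin(x) = sin(x).
So the two sides agree for every real x for which both sides are defined.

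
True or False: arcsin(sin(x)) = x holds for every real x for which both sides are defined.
Claim: arcsin(sin(x)) = x.
Test a specific point where both sides are defined: x = π.
LHS = arcsin(sin(x)) ≈ 0.0000
RHS = x ≈ 3.1416
Since 0.0000 ≠ 3.1416, the equation fails at this point, so it cannot hold for every real x for which both sides are defined.
arcsin only returns values in [-π/2, π/2], so arcsin(sin(x)) = x holds only for x in that interval, not for all real x.

Conclusion: False.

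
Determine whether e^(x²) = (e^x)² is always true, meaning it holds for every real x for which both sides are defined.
Claim: e^(x²) = (e^x)².
Test a specific point where both sides are defined: x = 3.
LHS = e^(x²) ≈ 8103.0839
RHS = (e^x)² ≈ 403.4288
Since 8103.0839 ≠ 403.4288, the equation fails at this point, so it cannot hold for every real x for which both sides are defined.
(e^x)² = e^(2x), and 2x ≠ x² in general.

Conclusion: No, this is NOT an identity.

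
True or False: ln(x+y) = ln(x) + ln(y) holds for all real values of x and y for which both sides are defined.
Claim: ln(x+y) = ln(x) + ln(y).
Test a specific point where both sides are defined: x = 3, y = 5.
LHS = ln(x+y) ≈ 2.0794
RHS = ln(x) + ln(y) ≈ 2.7081
Since 2.0794 ≠ 2.7081, the equation fails at this point, so it cannot hold for all real values of x and y for which both sides are defined.
ln(x) + ln(y) = ln(xy), not ln(x+y).

Conclusion: False.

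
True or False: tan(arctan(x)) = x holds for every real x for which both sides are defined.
Claim: tan(arctan(x)) = x.
Reasoning: For every real x, arctan(x) is by definition the angle in (-π/2, π/2) whose tangent equals x. Taking the tangent of that angle returns x.
So the two sides agree for every real x for which both sides are defined.

Conclusion: True.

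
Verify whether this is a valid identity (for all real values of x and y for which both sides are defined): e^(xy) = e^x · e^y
No, this is NOT an identity.

Claim: e^(xy) = e^x · e^y.
Test a specific point where both sides are defined: x = 3/2, y = 5.
LHS = e^(xy) ≈ 1808.0424
RHS = e^x · e^y ≈ 665.1416
Since 1808.0424 ≠ 665.1416, the equation fails at this point, so it cannot hold for all real values of x and y for which both sides are defined.
e^x · e^y = e^(x+y), not e^(xy).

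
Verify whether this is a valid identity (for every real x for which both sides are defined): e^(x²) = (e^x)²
No, this is NOT an identity.

Claim: e^(x²) = (e^x)².
Test a specific point where both sides are defined: x = -1.
LHS = e^(x²) ≈ 2.7183
RHS = (e^x)² ≈ 0.1353
Since 2.7183 ≠ 0.1353, the equation fails at this point, so it cannot hold for every real x for which both sides are defined.
(e^x)² = e^(2x), and 2x ≠ x² in general.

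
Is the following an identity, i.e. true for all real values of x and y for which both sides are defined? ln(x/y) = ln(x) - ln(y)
Claim: ln(x/y) = ln(x) - ln(y).
Reasoning: Both sides are simultaneously defined only when x, y > 0. Write x = e^p, y = e^q. Then x/y = e^(p-q), so ln(x/y) = p - q = ln(x) - ln(y).
So the two sides agree for all real values of x and y for which both sides are defined.

Conclusion: Yes, this is an identity.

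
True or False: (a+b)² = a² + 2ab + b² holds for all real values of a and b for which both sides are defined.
Claim: (a+b)² = a² + 2ab + b².
Reasoning: Expand: (a+b)² = (a+b)(a+b) = a·a + a·b + b·a + b·b = a² + 2ab + b².
So the two sides agree for all real values of a and b for which both sides are defined.

Conclusion: True.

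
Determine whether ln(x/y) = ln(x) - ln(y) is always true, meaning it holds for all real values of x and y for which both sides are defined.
Yes, this is an identity.

Claim: ln(x/y) = ln(x) - ln(y).
Reasoning: Both sides are simultaneously defined only when x, y > 0. Write x = e^p, y = e^q. Then x/y = e^(p-q), so ln(x/y) = p - q = ln(x) - ln(y).
So the two sides agree for all real values of x and y for which both sides are defined.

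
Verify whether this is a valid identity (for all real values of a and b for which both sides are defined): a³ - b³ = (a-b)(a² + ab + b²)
Claim: a³ - b³ = (a-b)(a² + ab + b²).
Reasoning: Expand the right side: (a-b)(a² + ab + b²) = a³ + a²b + ab² - a²b - ab² - b³ = a³ - b³ (the middle terms cancel in pairs).
So the two sides agree for all real values of a and b for which both sides are defined.

Conclusion: Yes, this is an identity.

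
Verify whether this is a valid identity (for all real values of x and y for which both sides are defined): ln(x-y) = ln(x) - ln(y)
Claim: ln(x-y) = ln(x) - ln(y).
Test a specific point where both sides are defined: x = 1, y = 1/2.
LHS = ln(x-y) ≈ -0.6931
RHS = ln(x) - ln(y) ≈ 0.6931
Since -0.6931 ≠ 0.6931, the equation fails at this point, so it cannot hold for all real values of x and y for which both sides are defined.
ln(x) - ln(y) = ln(x/y), not ln(x-y).

Conclusion: No, this is NOT an identity.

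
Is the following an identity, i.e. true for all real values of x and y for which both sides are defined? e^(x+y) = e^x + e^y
Claim: e^(x+y) = e^x + e^y.
Test a specific point where both sides are defined: x = 1, y = -2.
LHS = e^(x+y) ≈ 0.3679
RHS = e^x + e^y ≈ 2.8536
Since 0.3679 ≠ 2.8536, the equation fails at this point, so it cannot hold for all real values of x and y for which both sides are defined.
The correct rule is e^(x+y) = e^x · e^y (a product, not a sum).

Conclusion: No, this is NOT an identity.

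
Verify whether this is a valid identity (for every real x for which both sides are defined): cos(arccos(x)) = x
Claim: cos(arccos(x)) = x.
Reasoning: For -1 ≤ x ≤ 1 (where arccos is defined), arccos(x) is by definition an angle whose cosine equals x. Taking the cosine of that angle returns x. (Note the other order, arccos(cos x) = x, is NOT an identity.)
So the two sides agree for every real x for which both sides are defined.

Conclusion: Yes, this is an identity.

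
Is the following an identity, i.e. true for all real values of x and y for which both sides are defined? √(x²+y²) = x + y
Claim: √(x²+y²) = x + y.
Test a specific point where both sides are defined: x = 3, y = 4.
LHS = √(x²+y²) ≈ 5.0000
RHS = x + y ≈ 7.0000
Since 5.0000 ≠ 7.0000, the equation fails at this point, so it cannot hold for all real values of x and y for which both sides are defined.
(x+y)² = x² + 2xy + y², not x² + y², so the square root does not split this way.

Conclusion: No, this is NOT an identity.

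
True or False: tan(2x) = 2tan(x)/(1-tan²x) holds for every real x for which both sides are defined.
True.

Claim: tan(2x) = 2tan(x)/(1-tan²x).
Reasoning: tan(2x) = sin(2x)/cos(2x) = 2sin(x)cos(x) / (cos²x - sin²x). Divide numerator and denominator by cos²x: 2tan(x) / (1 - tan²x).
So the two sides agree for every real x for which both sides are defined.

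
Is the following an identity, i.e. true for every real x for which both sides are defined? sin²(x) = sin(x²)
No, this is NOT an identity.

Claim: sin²(x) = sin(x²).
Test a specific point where both sides are defined: x = 2π/3.
LHS = sin²(x) ≈ 0.7500
RHS = sin(x²) ≈ -0.9474
Since 0.7500 ≠ -0.9474, the equation fails at this point, so it cannot hold for every real x for which both sides are defined.
sin²(x) means (sin x)², squaring the output; sin(x²) squares the input. These are different functions.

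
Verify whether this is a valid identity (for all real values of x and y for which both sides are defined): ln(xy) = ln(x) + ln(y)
Claim: ln(xy) = ln(x) + ln(y).
Reasoning: Both sides are simultaneously defined only when x, y > 0. Write x = e^p, y = e^q (p = ln x, q = ln y). Then xy = e^p · e^q = e^(p+q), so ln(xy) = p + q = ln(x) + ln(y).
So the two sides agree for all real values of x and y for which both sides are defined.

Conclusion: Yes, this is an identity.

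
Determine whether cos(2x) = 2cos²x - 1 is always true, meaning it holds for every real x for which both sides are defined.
Claim: cos(2x) = 2cos²x - 1.
Reasoning: cos(2x) = cos²x - sin²x. Replace sin²x by 1 - cos²x: cos²x - (1 - cos²x) = 2cos²x - 1.
So the two sides agree for every real x for which both sides are defined.

Conclusion: Yes, this is an identity.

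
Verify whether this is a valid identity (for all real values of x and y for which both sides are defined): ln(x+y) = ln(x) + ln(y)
No, this is NOT an identity.

Claim: ln(x+y) = ln(x) + ln(y).
Test a specific point where both sides are defined: x = 4, y = 5.
LHS = ln(x+y) ≈ 2.1972
RHS = ln(x) + ln(y) ≈ 2.9957
Since 2.1972 ≠ 2.9957, the equation fails at this point, so it cannot hold for all real values of x and y for which both sides are defined.
ln(x) + ln(y) = ln(xy), not ln(x+y).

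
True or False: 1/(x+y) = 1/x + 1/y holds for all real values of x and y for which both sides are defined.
False.

Claim: 1/(x+y) = 1/x + 1/y.
Test a specific point where both sides are defined: x = 3/2, y = 5.
LHS = 1/(x+y) ≈ 0.1538
RHS = 1/x + 1/y ≈ 0.8667
Since 0.1538 ≠ 0.8667, the equation fails at this point, so it cannot hold for all real values of x and y for which both sides are defined.
1/x + 1/y = (x+y)/(xy), which is not 1/(x+y).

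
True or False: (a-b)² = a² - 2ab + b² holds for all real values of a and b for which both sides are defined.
True.

Claim: (a-b)² = a² - 2ab + b².
Reasoning: Expand: (a-b)² = (a-b)(a-b) = a·a - a·b - b·a + b·b = a² - 2ab + b².
So the two sides agree for all real values of a and b for which both sides are defined.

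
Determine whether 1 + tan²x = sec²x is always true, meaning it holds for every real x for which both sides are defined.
Claim: 1 + tan²x = sec²x.
Reasoning: Start from sin²x + cos²x = 1 and divide every term by cos²x (allowed wherever tan x and sec x are defined): tan²x + 1 = 1/cos²x = sec²x.
So the two sides agree for every real x for which both sides are defined.

Conclusion: Yes, this is an identity.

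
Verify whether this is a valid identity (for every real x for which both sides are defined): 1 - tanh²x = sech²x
Yes, this is an identity.

Claim: 1 - tanh²x = sech²x.
Reasoning: Divide cosh²x - sinh²x = 1 through by cosh²x (never zero): 1 - tanh²x = 1/cosh²x = sech²x.
So the two sides agree for every real x for which both sides are defined.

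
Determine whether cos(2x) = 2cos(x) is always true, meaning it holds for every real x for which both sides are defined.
Claim: cos(2x) = 2cos(x).
Test a specific point where both sides are defined: x = 2π/3.
LHS = cos(2x) ≈ -0.5000
RHS = 2cos(x) ≈ -1.0000
Since -0.5000 ≠ -1.0000, the equation fails at this point, so it cannot hold for every real x for which both sides are defined.
The correct double-angle formula is cos(2x) = cos²x - sin²x.

Conclusion: No, this is NOT an identity.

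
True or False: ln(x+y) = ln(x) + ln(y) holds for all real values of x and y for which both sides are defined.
Claim: ln(x+y) = ln(x) + ln(y).
Test a specific point where both sides are defined: x = 2, y = 1/2.
LHS = ln(x+y) ≈ 0.9163
RHS = ln(x) + ln(y) ≈ 0.0000
Since 0.9163 ≠ 0.0000, the equation fails at this point, so it cannot hold for all real values of x and y for which both sides are defined.
ln(x) + ln(y) = ln(xy), not ln(x+y).

Conclusion: False.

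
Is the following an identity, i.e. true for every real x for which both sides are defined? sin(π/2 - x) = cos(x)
Claim: sin(π/2 - x) = cos(x).
Reasoning: Use sin(u - v) = sin(u)cos(v) - cos(u)sin(v) with u = π/2, v = x: sin(π/2)cos(x) - cos(π/2)sin(x) = 1·cos(x) - 0·sin(x) = cos(x).
So the two sides agree for every real x for which both sides are defined.

Conclusion: Yes, this is an identity.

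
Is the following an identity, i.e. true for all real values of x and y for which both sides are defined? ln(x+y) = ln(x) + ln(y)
Claim: ln(x+y) = ln(x) + ln(y).
Test a specific point where both sides are defined: x = 4, y = 2.
LHS = ln(x+y) ≈ 1.7918
RHS = ln(x) + ln(y) ≈ 2.0794
Since 1.7918 ≠ 2.0794, the equation fails at this point, so it cannot hold for all real values of x and y for which both sides are defined.
ln(x) + ln(y) = ln(xy), not ln(x+y).

Conclusion: No, this is NOT an identity.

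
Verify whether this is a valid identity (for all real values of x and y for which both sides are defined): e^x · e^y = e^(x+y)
Yes, this is an identity.

Claim: e^x · e^y = e^(x+y).
Reasoning: This is the law of exponents for a common base: multiplying powers adds exponents. E.g. from the series, (Σ x^j/j!)(Σ y^k/k!) = Σ_m (Σ_{j+k=m} x^j y^k/(j!k!)) = Σ_m (x+y)^m/m! by the binomial theorem.
So the two sides agree for all real values of x and y for which both sides are defined.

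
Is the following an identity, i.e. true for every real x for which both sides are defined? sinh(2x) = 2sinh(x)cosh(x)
Yes, this is an identity.

Claim: sinh(2x) = 2sinh(x)cosh(x).
Reasoning: 2sinh(x)cosh(x) = 2 · (e^x - e^-x)/2 · (e^x + e^-x)/2 = (e^(2x) - e^(-2x))/2 = sinh(2x).
So the two sides agree for every real x for which both sides are defined.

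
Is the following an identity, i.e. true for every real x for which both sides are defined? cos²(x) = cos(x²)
No, this is NOT an identity.

Claim: cos²(x) = cos(x²).
Test a specific point where both sides are defined: x = π/2.
LHS = cos²(x) ≈ 0.0000
RHS = cos(x²) ≈ -0.7812
Since 0.0000 ≠ -0.7812, the equation fails at this point, so it cannot hold for every real x for which both sides are defined.
cos²(x) means (cos x)², squaring the output; cos(x²) squares the input. These are different functions.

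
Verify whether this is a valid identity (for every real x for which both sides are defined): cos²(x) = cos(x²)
No, this is NOT an identity.

Claim: cos²(x) = cos(x²).
Test a specific point where both sides are defined: x = π/4.
LHS = cos²(x) ≈ 0.5000
RHS = cos(x²) ≈ 0.8157
Since 0.5000 ≠ 0.8157, the equation fails at this point, so it cannot hold for every real x for which both sides are defined.
cos²(x) means (cos x)², squaring the output; cos(x²) squares the input. These are different functions.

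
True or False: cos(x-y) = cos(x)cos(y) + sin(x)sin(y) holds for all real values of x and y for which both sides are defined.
Claim: cos(x-y) = cos(x)cos(y) + sin(x)sin(y).
Reasoning: Replace y by -y in cos(x+y) = cos(x)cos(y) - sin(x)sin(y) and use cos(-y) = cos(y), sin(-y) = -sin(y): cos(x-y) = cos(x)cos(y) + sin(x)sin(y).
So the two sides agree for all real values of x and y for which both sides are defined.

Conclusion: True.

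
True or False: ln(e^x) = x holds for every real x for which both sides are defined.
Claim: ln(e^x) = x.
Reasoning: ln is the inverse of the exponential: ln(e^x) asks for the exponent p with e^p = e^x, and since e^p is one-to-one that exponent is p = x.
So the two sides agree for every real x for which both sides are defined.

Conclusion: True.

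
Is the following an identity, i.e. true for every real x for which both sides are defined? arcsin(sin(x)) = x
No, this is NOT an identity.

Claim: arcsin(sin(x)) = x.
Test a specific point where both sides are defined: x = 2π/3.
LHS = arcsin(sin(x)) ≈ 1.0472
RHS = x ≈ 2.0944
Since 1.0472 ≠ 2.0944, the equation fails at this point, so it cannot hold for every real x for which both sides are defined.
arcsin only returns values in [-π/2, π/2], so arcsin(sin(x)) = x holds only for x in that interval, not for all real x.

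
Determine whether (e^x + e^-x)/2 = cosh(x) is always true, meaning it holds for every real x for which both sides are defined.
Claim: (e^x + e^-x)/2 = cosh(x).
Reasoning: This is exactly the definition of the hyperbolic cosine: cosh(x) := (e^x + e^-x)/2.
So the two sides agree for every real x for which both sides are defined.

Conclusion: Yes, this is an identity.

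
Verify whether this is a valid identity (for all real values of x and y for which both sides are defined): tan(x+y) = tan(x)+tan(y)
Claim: tan(x+y) = tan(x)+tan(y).
Test a specific point where both sides are defined: x = π/6, y = 2π/3.
LHS = tan(x+y) ≈ -0.5774
RHS = tan(x)+tan(y) ≈ -1.1547
Since -0.5774 ≠ -1.1547, the equation fails at this point, so it cannot hold for all real values of x and y for which both sides are defined.
The correct formula is tan(x+y) = (tan(x) + tan(y))/(1 - tan(x)tan(y)).

Conclusion: No, this is NOT an identity.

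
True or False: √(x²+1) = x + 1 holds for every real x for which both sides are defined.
False.

Claim: √(x²+1) = x + 1.
Test a specific point where both sides are defined: x = -3.
LHS = √(x²+1) ≈ 3.1623
RHS = x + 1 ≈ -2.0000
Since 3.1623 ≠ -2.0000, the equation fails at this point, so it cannot hold for every real x for which both sides are defined.
(x+1)² = x² + 2x + 1 ≠ x² + 1 unless x = 0.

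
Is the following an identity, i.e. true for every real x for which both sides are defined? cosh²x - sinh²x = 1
Claim: cosh²x - sinh²x = 1.
Reasoning: With cosh(x) = (e^x + e^-x)/2 and sinh(x) = (e^x - e^-x)/2: cosh²x = (e^(2x) + 2 + e^(-2x))/4 and sinh²x = (e^(2x) - 2 + e^(-2x))/4. Subtracting leaves 4/4 = 1.
So the two sides agree for every real x for which both sides are defined.

Conclusion: Yes, this is an identity.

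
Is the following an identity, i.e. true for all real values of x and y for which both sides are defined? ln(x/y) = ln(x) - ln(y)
Yes, this is an identity.

Claim: ln(x/y) = ln(x) - ln(y).
Reasoning: Both sides are simultaneously defined only when x, y > 0. Write x = e^p, y = e^q. Then x/y = e^(p-q), so ln(x/y) = p - q = ln(x) - ln(y).
So the two sides agree for all real values of x and y for which both sides are defined.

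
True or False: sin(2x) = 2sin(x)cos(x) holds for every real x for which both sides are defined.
Claim: sin(2x) = 2sin(x)cos(x).
Reasoning: Put y = x in the addition formula sin(x+y) = sin(x)cos(y) + cos(x)sin(y): sin(2x) = sin(x)cos(x) + cos(x)sin(x) = 2sin(x)cos(x).
So the two sides agree for every real x for which both sides are defined.

Conclusion: True.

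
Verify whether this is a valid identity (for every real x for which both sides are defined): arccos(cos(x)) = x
Claim: arccos(cos(x)) = x.
Test a specific point where both sides are defined: x = -π/2.
LHS = arccos(cos(x)) ≈ 1.5708
RHS = x ≈ -1.5708
Since 1.5708 ≠ -1.5708, the equation fails at this point, so it cannot hold for every real x for which both sides are defined.
arccos only returns values in [0, π], so arccos(cos(x)) = x holds only for x in that interval, not for all real x.

Conclusion: No, this is NOT an identity.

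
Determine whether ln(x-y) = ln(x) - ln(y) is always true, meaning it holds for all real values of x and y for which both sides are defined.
Claim: ln(x-y) = ln(x) - ln(y).
Test a specific point where both sides are defined: x = 2, y = 3/2.
LHS = ln(x-y) ≈ -0.6931
RHS = ln(x) - ln(y) ≈ 0.2877
Since -0.6931 ≠ 0.2877, the equation fails at this point, so it cannot hold for all real values of x and y for which both sides are defined.
ln(x) - ln(y) = ln(x/y), not ln(x-y).

Conclusion: No, this is NOT an identity.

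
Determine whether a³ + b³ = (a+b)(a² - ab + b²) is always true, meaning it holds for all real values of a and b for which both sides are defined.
Claim: a³ + b³ = (a+b)(a² - ab + b²).
Reasoning: Expand the right side: (a+b)(a² - ab + b²) = a³ - a²b + ab² + a²b - ab² + b³ = a³ + b³ (the middle terms cancel in pairs).
So the two sides agree for all real values of a and b for which both sides are defined.

Conclusion: Yes, this is an identity.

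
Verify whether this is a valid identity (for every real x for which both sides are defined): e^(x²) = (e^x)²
Claim: e^(x²) = (e^x)².
Test a specific point where both sides are defined: x = -2.
LHS = e^(x²) ≈ 54.5982
RHS = (e^x)² ≈ 0.0183
Since 54.5982 ≠ 0.0183, the equation fails at this point, so it cannot hold for every real x for which both sides are defined.
(e^x)² = e^(2x), and 2x ≠ x² in general.

Conclusion: No, this is NOT an identity.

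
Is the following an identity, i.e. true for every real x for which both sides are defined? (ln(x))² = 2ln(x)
No, this is NOT an identity.

Claim: (ln(x))² = 2ln(x).
Test a specific point where both sides are defined: x = 4.
LHS = (ln(x))² ≈ 1.9218
RHS = 2ln(x) ≈ 2.7726
Since 1.9218 ≠ 2.7726, the equation fails at this point, so it cannot hold for every real x for which both sides are defined.
2ln(x) equals ln(x²), which is not the same as (ln x)².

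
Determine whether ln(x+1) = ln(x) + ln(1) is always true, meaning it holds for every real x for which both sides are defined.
No, this is NOT an identity.

Claim: ln(x+1) = ln(x) + ln(1).
Test a specific point where both sides are defined: x = 5.
LHS = ln(x+1) ≈ 1.7918
RHS = ln(x) + ln(1) ≈ 1.6094
Since 1.7918 ≠ 1.6094, the equation fails at this point, so it cannot hold for every real x for which both sides are defined.
ln(1) = 0, so the right side is just ln(x), which differs from ln(x+1).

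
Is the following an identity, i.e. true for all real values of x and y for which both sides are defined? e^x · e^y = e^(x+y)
Claim: e^x · e^y = e^(x+y).
Reasoning: This is the law of exponents for a common base: multiplying powers adds exponents. E.g. from the series, (Σ x^j/j!)(Σ y^k/k!) = Σ_m (Σ_{j+k=m} x^j y^k/(j!k!)) = Σ_m (x+y)^m/m! by the binomial theorem.
So the two sides agree for all real values of x and y for which both sides are defined.

Conclusion: Yes, this is an identity.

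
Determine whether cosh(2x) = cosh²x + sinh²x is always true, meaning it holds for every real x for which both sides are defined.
Claim: cosh(2x) = cosh²x + sinh²x.
Reasoning: cosh²x = (e^(2x) + 2 + e^(-2x))/4 and sinh²x = (e^(2x) - 2 + e^(-2x))/4. Adding gives (2e^(2x) + 2e^(-2x))/4 = (e^(2x) + e^(-2x))/2 = cosh(2x).
So the two sides agree for every real x for which both sides are defined.

Conclusion: Yes, this is an identity.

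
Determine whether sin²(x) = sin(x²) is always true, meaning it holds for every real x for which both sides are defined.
No, this is NOT an identity.

Claim: sin²(x) = sin(x²).
Test a specific point where both sides are defined: x = 2π/3.
LHS = sin²(x) ≈ 0.7500
RHS = sin(x²) ≈ -0.9474
Since 0.7500 ≠ -0.9474, the equation fails at this point, so it cannot hold for every real x for which both sides are defined.
sin²(x) means (sin x)², squaring the output; sin(x²) squares the input. These are different functions.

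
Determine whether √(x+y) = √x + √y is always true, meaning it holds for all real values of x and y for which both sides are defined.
Claim: √(x+y) = √x + √y.
Test a specific point where both sides are defined: x = 1/2, y = 3.
LHS = √(x+y) ≈ 1.8708
RHS = √x + √y ≈ 2.4392
Since 1.8708 ≠ 2.4392, the equation fails at this point, so it cannot hold for all real values of x and y for which both sides are defined.
Squaring the right side gives x + 2√(xy) + y, not x + y.

Conclusion: No, this is NOT an identity.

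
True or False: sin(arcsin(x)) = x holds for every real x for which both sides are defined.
True.

Claim: sin(arcsin(x)) = x.
Reasoning: For -1 ≤ x ≤ 1 (where arcsin is defined), arcsin(x) is by definition an angle whose sine equals x. Taking the sine of that angle returns x. (Note the other order, arcsin(sin x) = x, is NOT an identity.)
So the two sides agree for every real x for which both sides are defined.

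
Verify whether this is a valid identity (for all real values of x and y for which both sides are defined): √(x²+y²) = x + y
Claim: √(x²+y²) = x + y.
Test a specific point where both sides are defined: x = -3, y = 3/2.
LHS = √(x²+y²) ≈ 3.3541
RHS = x + y ≈ -1.5000
Since 3.3541 ≠ -1.5000, the equation fails at this point, so it cannot hold for all real values of x and y for which both sides are defined.
(x+y)² = x² + 2xy + y², not x² + y², so the square root does not split this way.

Conclusion: No, this is NOT an identity.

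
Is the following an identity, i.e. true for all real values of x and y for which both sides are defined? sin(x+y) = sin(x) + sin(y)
No, this is NOT an identity.

Claim: sin(x+y) = sin(x) + sin(y).
Test a specific point where both sides are defined: x = π/6, y = π.
LHS = sin(x+y) ≈ -0.5000
RHS = sin(x) + sin(y) ≈ 0.5000
Since -0.5000 ≠ 0.5000, the equation fails at this point, so it cannot hold for all real values of x and y for which both sides are defined.
The correct expansion is sin(x+y) = sin(x)cos(y) + cos(x)sin(y); sine is not additive.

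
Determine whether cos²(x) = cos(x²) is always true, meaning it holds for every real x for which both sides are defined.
No, this is NOT an identity.

Claim: cos²(x) = cos(x²).
Test a specific point where both sides are defined: x = π/6.
LHS = cos²(x) ≈ 0.7500
RHS = cos(x²) ≈ 0.9627
Since 0.7500 ≠ 0.9627, the equation fails at this point, so it cannot hold for every real x for which both sides are defined.
cos²(x) means (cos x)², squaring the output; cos(x²) squares the input. These are different functions.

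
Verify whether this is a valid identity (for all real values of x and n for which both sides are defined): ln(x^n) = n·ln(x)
Yes, this is an identity.

Claim: ln(x^n) = n·ln(x).
Reasoning: The right side requires x > 0. For x > 0, x^n = (e^(ln x))^n = e^(n·ln x), so taking ln of both sides gives ln(x^n) = n·ln(x).
So the two sides agree for all real values of x and n for which both sides are defined.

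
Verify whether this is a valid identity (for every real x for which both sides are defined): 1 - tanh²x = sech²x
Yes, this is an identity.

Claim: 1 - tanh²x = sech²x.
Reasoning: Divide cosh²x - sinh²x = 1 through by cosh²x (never zero): 1 - tanh²x = 1/cosh²x = sech²x.
So the two sides agree for every real x for which both sides are defined.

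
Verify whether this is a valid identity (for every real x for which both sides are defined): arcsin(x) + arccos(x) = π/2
Yes, this is an identity.

Claim: arcsin(x) + arccos(x) = π/2.
Reasoning: Both sides are defined for -1 ≤ x ≤ 1. Let θ = arcsin(x), so sin θ = x and θ ∈ [-π/2, π/2]. Then cos(π/2 - θ) = sin θ = x and π/2 - θ ∈ [0, π], which is exactly the range of arccos, so arccos(x) = π/2 - θ. Adding: arcsin(x) + arccos(x) = θ + (π/2 - θ) = π/2.
So the two sides agree for every real x for which both sides are defined.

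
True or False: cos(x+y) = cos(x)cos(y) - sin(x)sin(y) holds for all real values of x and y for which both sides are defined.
True.

Claim: cos(x+y) = cos(x)cos(y) - sin(x)sin(y).
Reasoning: By Euler's formula e^(i(x+y)) = e^(ix)·e^(iy) = (cos x + i·sin x)(cos y + i·sin y). The real part of the left side is cos(x+y); the real part of the product is cos(x)cos(y) - sin(x)sin(y) (since i·i = -1).
So the two sides agree for all real values of x and y for which both sides are defined.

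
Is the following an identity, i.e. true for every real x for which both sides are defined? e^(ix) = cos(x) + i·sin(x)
Yes, this is an identity.

Claim: e^(ix) = cos(x) + i·sin(x).
Reasoning: Euler's formula. Expand e^(ix) = Σ (ix)^k / k!. Since i² = -1, the even-k terms are Σ (-1)^m x^(2m)/(2m)! = cos(x) and the odd-k terms are i · Σ (-1)^m x^(2m+1)/(2m+1)! = i·sin(x).
So the two sides agree for every real x for which both sides are defined.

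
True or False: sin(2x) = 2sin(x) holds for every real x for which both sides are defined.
Claim: sin(2x) = 2sin(x).
Test a specific point where both sides are defined: x = 3π/4.
LHS = sin(2x) ≈ -1.0000
RHS = 2sin(x) ≈ 1.4142
Since -1.0000 ≠ 1.4142, the equation fails at this point, so it cannot hold for every real x for which both sides are defined.
The correct double-angle formula is sin(2x) = 2sin(x)cos(x).

Conclusion: False.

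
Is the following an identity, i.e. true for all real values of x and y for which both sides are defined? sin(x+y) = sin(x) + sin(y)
No, this is NOT an identity.

Claim: sin(x+y) = sin(x) + sin(y).
Test a specific point where both sides are defined: x = π/3, y = π/3.
LHS = sin(x+y) ≈ 0.8660
RHS = sin(x) + sin(y) ≈ 1.7321
Since 0.8660 ≠ 1.7321, the equation fails at this point, so it cannot hold for all real values of x and y for which both sides are defined.
The correct expansion is sin(x+y) = sin(x)cos(y) + cos(x)sin(y); sine is not additive.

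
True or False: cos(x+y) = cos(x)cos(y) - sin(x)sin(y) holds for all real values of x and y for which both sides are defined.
Claim: cos(x+y) = cos(x)cos(y) - sin(x)sin(y).
Reasoning: By Euler's formula e^(i(x+y)) = e^(ix)·e^(iy) = (cos x + i·sin x)(cos y + i·sin y). The real part of the left side is cos(x+y); the real part of the product is cos(x)cos(y) - sin(x)sin(y) (since i·i = -1).
So the two sides agree for all real values of x and y for which both sides are defined.

Conclusion: True.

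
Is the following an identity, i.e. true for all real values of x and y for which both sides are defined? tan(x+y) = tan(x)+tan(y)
Claim: tan(x+y) = tan(x)+tan(y).
Test a specific point where both sides are defined: x = -π/4, y = 2π/3.
LHS = tan(x+y) ≈ 3.7321
RHS = tan(x)+tan(y) ≈ -2.7321
Since 3.7321 ≠ -2.7321, the equation fails at this point, so it cannot hold for all real values of x and y for which both sides are defined.
The correct formula is tan(x+y) = (tan(x) + tan(y))/(1 - tan(x)tan(y)).

Conclusion: No, this is NOT an identity.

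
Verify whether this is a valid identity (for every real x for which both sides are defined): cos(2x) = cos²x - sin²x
Claim: cos(2x) = cos²x - sin²x.
Reasoning: Put y = x in the addition formula cos(x+y) = cos(x)cos(y) - sin(x)sin(y): cos(2x) = cos²x - sin²x.
So the two sides agree for every real x for which both sides are defined.

Conclusion: Yes, this is an identity.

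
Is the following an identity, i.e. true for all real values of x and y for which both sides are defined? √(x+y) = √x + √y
No, this is NOT an identity.

Claim: √(x+y) = √x + √y.
Test a specific point where both sides are defined: x = 1, y = 5.
LHS = √(x+y) ≈ 2.4495
RHS = √x + √y ≈ 3.2361
Since 2.4495 ≠ 3.2361, the equation fails at this point, so it cannot hold for all real values of x and y for which both sides are defined.
Squaring the right side gives x + 2√(xy) + y, not x + y.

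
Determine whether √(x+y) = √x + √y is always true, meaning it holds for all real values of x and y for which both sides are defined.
No, this is NOT an identity.

Claim: √(x+y) = √x + √y.
Test a specific point where both sides are defined: x = 3, y = 4.
LHS = √(x+y) ≈ 2.6458
RHS = √x + √y ≈ 3.7321
Since 2.6458 ≠ 3.7321, the equation fails at this point, so it cannot hold for all real values of x and y for which both sides are defined.
Squaring the right side gives x + 2√(xy) + y, not x + y.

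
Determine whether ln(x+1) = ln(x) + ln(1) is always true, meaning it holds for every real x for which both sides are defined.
No, this is NOT an identity.

Claim: ln(x+1) = ln(x) + ln(1).
Test a specific point where both sides are defined: x = 1/2.
LHS = ln(x+1) ≈ 0.4055
RHS = ln(x) + ln(1) ≈ -0.6931
Since 0.4055 ≠ -0.6931, the equation fails at this point, so it cannot hold for every real x for which both sides are defined.
ln(1) = 0, so the right side is just ln(x), which differs from ln(x+1).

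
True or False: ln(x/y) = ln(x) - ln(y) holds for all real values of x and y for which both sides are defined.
True.

Claim: ln(x/y) = ln(x) - ln(y).
Reasoning: Both sides are simultaneously defined only when x, y > 0. Write x = e^p, y = e^q. Then x/y = e^(p-q), so ln(x/y) = p - q = ln(x) - ln(y).
So the two sides agree for all real values of x and y for which both sides are defined.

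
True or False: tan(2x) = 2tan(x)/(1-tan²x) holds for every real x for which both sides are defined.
True.

Claim: tan(2x) = 2tan(x)/(1-tan²x).
Reasoning: tan(2x) = sin(2x)/cos(2x) = 2sin(x)cos(x) / (cos²x - sin²x). Divide numerator and denominator by cos²x: 2tan(x) / (1 - tan²x).
So the two sides agree for every real x for which both sides are defined.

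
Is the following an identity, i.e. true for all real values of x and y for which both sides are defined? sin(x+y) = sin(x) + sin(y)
No, this is NOT an identity.

Claim: sin(x+y) = sin(x) + sin(y).
Test a specific point where both sides are defined: x = π, y = π/3.
LHS = sin(x+y) ≈ -0.8660
RHS = sin(x) + sin(y) ≈ 0.8660
Since -0.8660 ≠ 0.8660, the equation fails at this point, so it cannot hold for all real values of x and y for which both sides are defined.
The correct expansion is sin(x+y) = sin(x)cos(y) + cos(x)sin(y); sine is not additive.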